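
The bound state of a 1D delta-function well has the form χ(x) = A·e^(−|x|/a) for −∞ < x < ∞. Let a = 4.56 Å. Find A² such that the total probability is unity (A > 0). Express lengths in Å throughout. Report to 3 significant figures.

A^2 ≈ 0.219 Å^(-1)

The normalization condition is ∫|χ|² dx = 1 from −∞ to ∞.
Recall ∫₀^∞ x^m e^(−x/β) dx = m!·β^(m+1), carrying out the integral gives A² · a.
Setting this equal to 1 gives A² = 1/(a).
With a = 4.56: A² = 0.2193 and A = 0.4683.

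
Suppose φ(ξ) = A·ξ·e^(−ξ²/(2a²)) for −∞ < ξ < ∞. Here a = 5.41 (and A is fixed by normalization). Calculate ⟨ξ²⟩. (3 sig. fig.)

The expectation value is the |φ|²-weighted average of ξ^2: ∫ ξ^2|φ|² dξ.
With ∫_{−∞}^{∞} ξ^(2m) e^(−αξ²) dξ = (2m−1)!!·√π / (2^m α^(m+1/2)), the ratio of the moment integral to the normalization integral gives ⟨ξ²⟩ = 3·a^2/2.
With a = 5.41, ⟨ξ^2⟩ = 43.90.

⟨ξ^2⟩ ≈ 43.9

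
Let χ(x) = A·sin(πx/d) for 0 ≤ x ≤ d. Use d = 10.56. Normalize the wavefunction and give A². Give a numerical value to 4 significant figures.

A^2 ≈ 0.1894

Require ∫ |χ|² dx = 1 over the whole domain.
With ∫₀^d sin²(nπx/d) dx = d/2, the integral (without the A² prefactor) comes out to d/2.
With d = 10.56: A² = 0.18939 and A = 0.43519.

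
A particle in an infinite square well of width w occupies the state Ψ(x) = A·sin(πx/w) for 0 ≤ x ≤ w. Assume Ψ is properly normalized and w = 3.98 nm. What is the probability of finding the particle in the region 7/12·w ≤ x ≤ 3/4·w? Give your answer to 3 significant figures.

|Ψ|² is the probability density, so P = ∫_{7/12·w}^{3/4·w} |Ψ|² dx.
With A² fixed by ∫|Ψ|² = 1, i.e. A² = (w/2)^(−1), substitute and integrate.
In terms of u = x/w (A² and the length scale cancel between numerator and denominator), P = [∫_{7/12}^{3/4} sin(π·u)^2 du] / [∫_{0}^{1} sin(π·u)^2 du].
An antiderivative of sin(π·u)^2 is u/2 - sin(2·π·u)/(4·π); evaluating from 7/12 to 3/4 gives 1/(8·π) + 1/12, while the full integral is 1/2.
This works out to P = (3 + 2·π)/(12·π).

P ≈ 0.246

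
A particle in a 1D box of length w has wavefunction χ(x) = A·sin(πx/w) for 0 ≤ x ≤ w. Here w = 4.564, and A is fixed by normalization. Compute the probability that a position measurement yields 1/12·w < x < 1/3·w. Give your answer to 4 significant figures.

P ≈ 0.1917

P = ∫_{1/12·w}^{1/3·w} |χ(x)|² dx.
With A² fixed by ∫|χ|² = 1, i.e. A² = (w/2)^(−1), substitute and integrate.
In terms of u = x/w (A² and the length scale cancel between numerator and denominator), P = [∫_{1/12}^{1/3} sin(π·u)^2 du] / [∫_{0}^{1} sin(π·u)^2 du].
Using ∫ sin(π·u)^2 du = u/2 - sin(2·π·u)/(4·π), the numerator is -√(3)/(8·π) + 1/(8·π) + 1/8 and the denominator is 1/2.
The result is P = (-√(3) + 1 + π)/(4·π).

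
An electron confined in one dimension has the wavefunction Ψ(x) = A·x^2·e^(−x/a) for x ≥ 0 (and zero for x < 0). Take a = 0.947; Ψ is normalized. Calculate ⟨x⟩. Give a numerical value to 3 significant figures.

By definition ⟨x⟩ = ∫ x |Ψ(x)|² dx.
Using ∫₀^∞ xⁿ e^(−αx) dx = n!/αⁿ⁺¹, the ratio of the moment integral to the normalization integral gives ⟨x⟩ = 5·a/2.
With a = 0.947, ⟨x⟩ = 2.368.

⟨x⟩ ≈ 2.37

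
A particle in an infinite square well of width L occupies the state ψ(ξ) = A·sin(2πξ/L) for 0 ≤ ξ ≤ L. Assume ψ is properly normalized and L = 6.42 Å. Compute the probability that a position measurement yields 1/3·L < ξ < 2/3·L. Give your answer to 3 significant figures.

|ψ|² is the probability density, so P = ∫_{1/3·L}^{2/3·L} |ψ|² dξ.
Since A² = 1/(L/2), this is the region integral divided by the full normalization integral.
In terms of u = ξ/L (A² and the length scale cancel between numerator and denominator), P = [∫_{1/3}^{2/3} sin(2·π·u)^2 du] / [∫_{0}^{1} sin(2·π·u)^2 du].
Using ∫ sin(2·π·u)^2 du = u/2 - sin(4·π·u)/(8·π), the numerator is -√(3)/(8·π) + 1/6 and the denominator is 1/2.
The result is P = (-√(3)/4 + π/3)/π.

P ≈ 0.196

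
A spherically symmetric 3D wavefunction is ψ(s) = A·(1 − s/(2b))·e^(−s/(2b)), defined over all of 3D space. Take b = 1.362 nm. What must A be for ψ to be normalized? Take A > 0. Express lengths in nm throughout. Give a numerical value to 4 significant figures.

We need A² ∫|f|² 4πs² ds = 1, taking the integral from 0 to ∞.
With ψ = A·(1 − s/(2b))·e^(−s/(2b)), the integral evaluates to A²·[8·π·b^3].
Setting this equal to 1 gives A² = 1/(8·π·b^3).
Substituting b = 1.362 gives A² = 0.015748, so A = 0.12549.

A ≈ 0.1255 nm^(-3/2)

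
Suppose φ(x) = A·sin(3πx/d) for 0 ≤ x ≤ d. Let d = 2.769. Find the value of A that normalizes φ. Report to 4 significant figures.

The normalization condition is ∫|φ|² dx = 1 from 0 to d.
With ∫₀^d sin²(nπx/d) dx = d/2, carrying out the integral gives A² · d/2.
Substituting d = 2.769 gives A² = 0.72228, so A = 0.84987.

A ≈ 0.8499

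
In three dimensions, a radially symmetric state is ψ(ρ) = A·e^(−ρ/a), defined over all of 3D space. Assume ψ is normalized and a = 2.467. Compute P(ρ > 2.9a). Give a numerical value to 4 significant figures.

P ≈ 0.07151

Integrate the radial probability density 4πρ²|ψ|² over ρ > 2.9a.
A² is fixed by ∫₀^∞ 4πρ²|ψ|² dρ = 1, i.e. A² = (π·a^3)^(−1).
Let u = ρ/a; then A², 4π and the length scale all cancel, so P = ∫_{2.9}^{∞} u^2·e^(-2·u) du ÷ ∫_{0}^{∞} u^2·e^(-2·u) du.
An antiderivative of u^2·e^(-2·u) is -(2·u^2 + 2·u + 1)·e^(-2·u)/4; evaluating from 2.9 to ∞ gives 1181·e^(-29/5)/200, while the full integral is 1/4.
Taking the ratio yields P = 0.071511.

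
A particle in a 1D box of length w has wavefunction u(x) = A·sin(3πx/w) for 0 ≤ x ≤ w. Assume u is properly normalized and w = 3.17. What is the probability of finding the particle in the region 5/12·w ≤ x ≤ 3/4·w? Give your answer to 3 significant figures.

The probability is P = ∫ |u|² dx over [5/12·w, 3/4·w].
The normalization integral ∫|u|²dx over the whole domain equals w/2·A², and A² cancels in the ratio.
In terms of t = x/w (A² and the length scale cancel between numerator and denominator), P = [∫_{5/12}^{3/4} sin(3·π·t)^2 dt] / [∫_{0}^{1} sin(3·π·t)^2 dt].
With ∫ sin(3·π·t)^2 dt = t/2 - sin(6·π·t)/(12·π) + C, the region integral is 1/6 and the full one is 1/2.
Evaluating gives P = 1/3.

P ≈ 0.333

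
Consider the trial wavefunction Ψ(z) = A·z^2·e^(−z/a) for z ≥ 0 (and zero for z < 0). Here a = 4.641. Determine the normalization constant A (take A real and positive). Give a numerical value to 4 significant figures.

We need A² ∫|f|² dz = 1, taking the integral from 0 to ∞.
The integral (without the A² prefactor) comes out to 3·a^5/4.
Hence A² = 1/[3·a^5/4].
Substituting a = 4.641 gives A² = 0.00061927, so A = 0.024885.

A ≈ 0.02489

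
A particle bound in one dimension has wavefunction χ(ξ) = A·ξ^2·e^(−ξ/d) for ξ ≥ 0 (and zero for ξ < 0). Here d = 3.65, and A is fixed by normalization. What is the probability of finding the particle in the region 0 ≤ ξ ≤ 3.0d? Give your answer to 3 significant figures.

P ≈ 0.715

|χ|² is the probability density, so P = ∫_{0}^{3.0d} |χ|² dξ.
With A² fixed by ∫|χ|² = 1, i.e. A² = (3·d^5/4)^(−1), substitute and integrate.
Let u = ξ/d; then A² and the length scale cancel, so P = ∫_{0}^{3.0} u^4·e^(-2·u) du ÷ ∫_{0}^{∞} u^4·e^(-2·u) du.
Using ∫ u^4·e^(-2·u) du = -(u^4/2 + u^3 + 3·u^2/2 + 3·u/2 + 3/4)·e^(-2·u), the numerator is 3/4 - 345·e^(-6)/4 and the denominator is 3/4.
Taking the ratio, P = 0.7149.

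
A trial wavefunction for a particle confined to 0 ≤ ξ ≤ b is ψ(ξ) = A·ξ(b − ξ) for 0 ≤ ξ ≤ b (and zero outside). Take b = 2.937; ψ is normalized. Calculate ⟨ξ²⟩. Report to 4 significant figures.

By definition ⟨ξ²⟩ = ∫ ξ^2 |ψ(ξ)|² dξ.
The ratio of the moment integral to the normalization integral gives ⟨ξ²⟩ = 2·b^2/7.
With b = 2.937, ⟨ξ^2⟩ = 2.4646.

⟨ξ^2⟩ ≈ 2.465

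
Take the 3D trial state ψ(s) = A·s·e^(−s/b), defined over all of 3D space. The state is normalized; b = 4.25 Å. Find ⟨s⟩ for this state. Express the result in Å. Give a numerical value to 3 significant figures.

⟨s⟩ ≈ 10.6 Å

⟨s⟩ = ∫ s |ψ|² 4πs² ds over the full domain.
Evaluating both integrals, ⟨s⟩ = 5·b/2.
With b = 4.25, ⟨s⟩ = 10.63.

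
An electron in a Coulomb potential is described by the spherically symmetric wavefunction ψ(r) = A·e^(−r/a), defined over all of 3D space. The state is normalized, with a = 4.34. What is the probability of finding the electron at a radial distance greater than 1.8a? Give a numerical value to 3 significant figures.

Integrate the radial probability density 4πr²|ψ|² over r > 1.8a.
Normalization gives A² = 1/(π·a^3).
Let u = r/a; then A², 4π and the length scale all cancel, so P = ∫_{1.8}^{∞} u^2·e^(-2·u) du ÷ ∫_{0}^{∞} u^2·e^(-2·u) du.
An antiderivative of u^2·e^(-2·u) is -(2·u^2 + 2·u + 1)·e^(-2·u)/4; evaluating from 1.8 to ∞ gives 277·e^(-18/5)/100, while the full integral is 1/4.
Taking the ratio yields P = 0.3027.

P ≈ 0.303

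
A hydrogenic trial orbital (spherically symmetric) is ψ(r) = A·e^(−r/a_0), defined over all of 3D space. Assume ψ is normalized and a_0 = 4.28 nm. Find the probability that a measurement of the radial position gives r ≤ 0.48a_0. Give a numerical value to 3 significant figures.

P = ∫ |ψ|² 4πr² dr over r ≤ 0.48a_0.
Normalization gives A² = 1/(π·a_0^3).
Substituting u = r/a_0, A², 4π and the length scale all cancel in the ratio: P = ∫_{0}^{0.48} u^2·e^(-2·u) du / ∫_{0}^{∞} u^2·e^(-2·u) du.
An antiderivative of u^2·e^(-2·u) is -(2·u^2 + 2·u + 1)·e^(-2·u)/4; evaluating from 0 to 0.48 gives 1/4 - 1513·e^(-24/25)/2500, while the full integral is 1/4.
This evaluates to P = 0.07309.

P ≈ 0.0731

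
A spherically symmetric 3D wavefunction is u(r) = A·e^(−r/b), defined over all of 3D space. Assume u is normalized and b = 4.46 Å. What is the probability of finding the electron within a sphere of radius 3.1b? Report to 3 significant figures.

P ≈ 0.946

With dV = 4πr²dr, the probability is ∫|u|² dV over r ≤ 3.1b.
The full normalization integral is A²·[π·b^3] = 1, fixing A².
In terms of t = r/b (A², 4π and the length scale all cancel between numerator and denominator), P = [∫_{0}^{3.1} t^2·e^(-2·t) dt] / [∫_{0}^{∞} t^2·e^(-2·t) dt].
With ∫ t^2·e^(-2·t) dt = -(2·t^2 + 2·t + 1)·e^(-2·t)/4 + C, the region integral is 1/4 - 1321·e^(-31/5)/200 and the full one is 1/4.
The region integral divided by the full integral gives P = 0.9464.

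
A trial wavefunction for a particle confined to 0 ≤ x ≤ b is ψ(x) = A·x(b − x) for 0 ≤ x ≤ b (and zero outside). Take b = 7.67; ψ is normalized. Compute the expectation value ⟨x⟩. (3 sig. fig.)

⟨x⟩ = ∫ x |ψ|² dx over the full domain.
Evaluating both integrals, ⟨x⟩ = b/2.
Putting b = 7.67 gives 3.835.

⟨x⟩ ≈ 3.84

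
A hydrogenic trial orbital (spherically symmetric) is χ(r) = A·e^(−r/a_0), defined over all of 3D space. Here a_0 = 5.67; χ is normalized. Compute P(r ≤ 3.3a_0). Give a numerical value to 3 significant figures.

Integrate the radial probability density 4πr²|χ|² over r ≤ 3.3a_0.
A² is fixed by ∫₀^∞ 4πr²|χ|² dr = 1, i.e. A² = (π·a_0^3)^(−1).
Let u = r/a_0; then A², 4π and the length scale all cancel, so P = ∫_{0}^{3.3} u^2·e^(-2·u) du ÷ ∫_{0}^{∞} u^2·e^(-2·u) du.
With ∫ u^2·e^(-2·u) du = -(2·u^2 + 2·u + 1)·e^(-2·u)/4 + C, the region integral is 1/4 - 1469·e^(-33/5)/200 and the full one is 1/4.
The region integral divided by the full integral gives P = 0.9600.

P ≈ 0.960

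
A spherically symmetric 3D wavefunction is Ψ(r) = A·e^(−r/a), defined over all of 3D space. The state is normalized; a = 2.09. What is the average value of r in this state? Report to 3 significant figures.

The expectation value is the |Ψ|²-weighted average of r: ∫ r|Ψ|² 4πr² dr.
Evaluating both integrals, ⟨r⟩ = 3·a/2.
With a = 2.09, ⟨r⟩ = 3.135.

⟨r⟩ ≈ 3.14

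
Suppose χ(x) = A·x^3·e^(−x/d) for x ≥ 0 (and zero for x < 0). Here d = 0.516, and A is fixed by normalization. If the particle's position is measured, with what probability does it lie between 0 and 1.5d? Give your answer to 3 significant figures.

P ≈ 0.0335

P = ∫_{0}^{1.5d} |χ(x)|² dx.
With A² fixed by ∫|χ|² = 1, i.e. A² = (45·d^7/8)^(−1), substitute and integrate.
Let u = x/d; then A² and the length scale cancel, so P = ∫_{0}^{1.5} u^6·e^(-2·u) du ÷ ∫_{0}^{∞} u^6·e^(-2·u) du.
With ∫ u^6·e^(-2·u) du = -(4·u^6 + 12·u^5 + 30·u^4 + 60·u^3 + 90·u^2 + 90·u + 45)·e^(-2·u)/8 + C, the region integral is ≈ 0.18849 and the full one is 45/8.
This works out to P = 0.03351.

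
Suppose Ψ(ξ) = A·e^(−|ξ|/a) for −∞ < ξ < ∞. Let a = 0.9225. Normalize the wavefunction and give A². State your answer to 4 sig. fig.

Normalization requires ∫|Ψ|² dξ = 1, integrated from −∞ to ∞.
∫|Ψ|² dξ = A²·(a).
Setting this equal to 1 gives A² = 1/(a).
With a = 0.9225: A² = 1.0840 and A = 1.0412.

A^2 ≈ 1.084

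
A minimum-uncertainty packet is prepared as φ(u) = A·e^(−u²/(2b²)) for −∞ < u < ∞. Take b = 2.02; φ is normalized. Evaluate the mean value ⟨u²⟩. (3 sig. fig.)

⟨u^2⟩ ≈ 2.04

The expectation value is the |φ|²-weighted average of u^2: ∫ u^2|φ|² du.
Differentiating ∫e^(−αu²) du = √(π/α) under α to get the higher moments, since the A² factors cancel between numerator and denominator, ⟨u²⟩ = b^2/2.
With b = 2.02, ⟨u^2⟩ = 2.040.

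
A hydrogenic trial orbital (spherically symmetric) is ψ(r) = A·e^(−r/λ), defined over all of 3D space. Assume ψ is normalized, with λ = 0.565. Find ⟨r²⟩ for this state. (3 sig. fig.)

The expectation value is the |ψ|²-weighted average of r^2: ∫ r^2|ψ|² 4πr² dr.
The ratio of the moment integral to the normalization integral gives ⟨r²⟩ = 3·λ^2.
Putting λ = 0.565 gives 0.9577.

⟨r^2⟩ ≈ 0.958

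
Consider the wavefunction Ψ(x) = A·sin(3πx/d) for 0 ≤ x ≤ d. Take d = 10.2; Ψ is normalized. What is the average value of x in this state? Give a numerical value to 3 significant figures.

The expectation value is the |Ψ|²-weighted average of x: ∫ x|Ψ|² dx.
Using sin²θ = (1 − cos 2θ)/2, the ratio of the moment integral to the normalization integral gives ⟨x⟩ = d/2.
Putting d = 10.2 gives 5.100.

⟨x⟩ ≈ 5.10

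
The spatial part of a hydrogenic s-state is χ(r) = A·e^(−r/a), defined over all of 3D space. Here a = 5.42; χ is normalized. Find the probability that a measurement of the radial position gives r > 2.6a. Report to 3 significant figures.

P = ∫ |χ|² 4πr² dr over r > 2.6a.
A² is fixed by ∫₀^∞ 4πr²|χ|² dr = 1, i.e. A² = (π·a^3)^(−1).
In terms of u = r/a (A², 4π and the length scale all cancel between numerator and denominator), P = [∫_{2.6}^{∞} u^2·e^(-2·u) du] / [∫_{0}^{∞} u^2·e^(-2·u) du].
With ∫ u^2·e^(-2·u) du = -(2·u^2 + 2·u + 1)·e^(-2·u)/4 + C, the region integral is 493·e^(-26/5)/100 and the full one is 1/4.
This evaluates to P = 0.1088.

P ≈ 0.109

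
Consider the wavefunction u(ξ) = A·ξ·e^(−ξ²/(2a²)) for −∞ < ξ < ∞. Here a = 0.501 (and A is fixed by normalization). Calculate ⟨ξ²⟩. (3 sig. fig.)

⟨ξ^2⟩ ≈ 0.377

The expectation value is the |u|²-weighted average of ξ^2: ∫ ξ^2|u|² dξ.
Evaluating both integrals, ⟨ξ²⟩ = 3·a^2/2.
Putting a = 0.501 gives 0.3765.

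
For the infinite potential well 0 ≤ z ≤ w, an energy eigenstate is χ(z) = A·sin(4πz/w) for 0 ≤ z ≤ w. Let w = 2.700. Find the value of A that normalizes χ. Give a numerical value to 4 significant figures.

Normalization requires ∫|χ|² dz = 1, integrated from 0 to w.
With ∫₀^w sin²(nπz/w) dz = w/2, the integral (without the A² prefactor) comes out to w/2.
Hence A² = 1/[w/2].
Plugging in w = 2.700 yields A = 0.86066.

A ≈ 0.8607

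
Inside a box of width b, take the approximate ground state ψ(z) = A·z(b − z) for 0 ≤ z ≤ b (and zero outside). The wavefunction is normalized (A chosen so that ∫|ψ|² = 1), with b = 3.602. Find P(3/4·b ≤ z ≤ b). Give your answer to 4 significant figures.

P ≈ 0.1035

|ψ|² is the probability density, so P = ∫_{3/4·b}^{b} |ψ|² dz.
Since A² = 1/(b^5/30), this is the region integral divided by the full normalization integral.
In terms of u = z/b (A² and the length scale cancel between numerator and denominator), P = [∫_{3/4}^{1} u^2·(1 - u)^2 du] / [∫_{0}^{1} u^2·(1 - u)^2 du].
With ∫ u^2·(1 - u)^2 du = u^3·(6·u^2 - 15·u + 10)/30 + C, the region integral is ≈ 0.00345052 and the full one is 1/30.
This works out to P = 53/512.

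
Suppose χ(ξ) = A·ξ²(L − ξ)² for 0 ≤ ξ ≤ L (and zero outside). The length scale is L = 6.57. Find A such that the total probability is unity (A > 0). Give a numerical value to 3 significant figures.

A ≈ 0.00526

We need A² ∫|f|² dξ = 1, taking the integral from 0 to L.
Expanding the polynomial and integrating term by term, carrying out the integral gives A² · L^9/630.
So A² = (L^9/630)^(−1).
Plugging in L = 6.57 yields A = 0.005256.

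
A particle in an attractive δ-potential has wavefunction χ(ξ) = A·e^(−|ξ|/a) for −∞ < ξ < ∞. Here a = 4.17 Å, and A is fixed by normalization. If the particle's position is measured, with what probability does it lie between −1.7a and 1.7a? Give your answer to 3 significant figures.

|χ|² is the probability density, so P = ∫_{−1.7a}^{1.7a} |χ|² dξ.
The normalization integral ∫|χ|²dξ over the whole domain equals a·A², and A² cancels in the ratio.
Both integrals are even about ξ = 0, so only the ξ ≥ 0 halves are needed (the factors of 2 cancel). Let u = ξ/a; then A² and the length scale cancel, so P = ∫_{0}^{1.7} e^(-2·u) du ÷ ∫_{0}^{∞} e^(-2·u) du.
With ∫ e^(-2·u) du = -e^(-2·u)/2 + C, the region integral is 1/2 - e^(-17/5)/2 and the full one is 1/2.
Taking the ratio, P = 0.9666.

P ≈ 0.967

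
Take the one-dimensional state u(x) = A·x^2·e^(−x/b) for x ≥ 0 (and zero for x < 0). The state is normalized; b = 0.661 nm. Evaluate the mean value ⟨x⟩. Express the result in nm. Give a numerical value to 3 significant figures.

⟨x⟩ ≈ 1.65 nm

By definition ⟨x⟩ = ∫ x |u(x)|² dx.
Evaluating both integrals, ⟨x⟩ = 5·b/2.
With b = 0.661, ⟨x⟩ = 1.653.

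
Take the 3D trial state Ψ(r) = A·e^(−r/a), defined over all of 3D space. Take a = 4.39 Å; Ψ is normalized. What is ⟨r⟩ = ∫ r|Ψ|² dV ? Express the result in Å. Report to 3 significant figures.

By definition ⟨r⟩ = ∫ r |Ψ(r)|² 4πr² dr.
With ∫₀^∞ r^3 e^(−αr) dr = 3!/α^4, evaluating both integrals, ⟨r⟩ = 3·a/2.
With a = 4.39, ⟨r⟩ = 6.585.

⟨r⟩ ≈ 6.59 Å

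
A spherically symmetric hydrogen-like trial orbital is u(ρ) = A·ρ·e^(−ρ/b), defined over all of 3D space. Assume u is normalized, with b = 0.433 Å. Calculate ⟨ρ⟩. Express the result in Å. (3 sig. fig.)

⟨ρ⟩ ≈ 1.08 Å

The expectation value is the |u|²-weighted average of ρ: ∫ ρ|u|² 4πρ² dρ.
Since the A² factors cancel between numerator and denominator, ⟨ρ⟩ = 5·b/2.
Putting b = 0.433 gives 1.083.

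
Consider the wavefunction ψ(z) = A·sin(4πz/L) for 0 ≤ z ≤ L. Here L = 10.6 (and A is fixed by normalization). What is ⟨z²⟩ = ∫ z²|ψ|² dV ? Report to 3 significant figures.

⟨z^2⟩ ≈ 37.1

⟨z²⟩ = ∫ z^2 |ψ|² dz over the full domain.
Since the A² factors cancel between numerator and denominator, ⟨z²⟩ = -L^2/(32·π^2) + L^2/3.
Putting L = 10.6 gives 37.10.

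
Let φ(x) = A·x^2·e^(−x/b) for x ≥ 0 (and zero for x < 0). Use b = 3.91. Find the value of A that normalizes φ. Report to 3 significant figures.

Require ∫ |φ|² dx = 1 over the whole domain.
Using ∫₀^∞ xⁿ e^(−αx) dx = n!/αⁿ⁺¹, carrying out the integral gives A² · 3·b^5/4.
Hence A² = 1/[3·b^5/4].
Substituting b = 3.91 gives A² = 0.001459, so A = 0.03820.

A ≈ 0.0382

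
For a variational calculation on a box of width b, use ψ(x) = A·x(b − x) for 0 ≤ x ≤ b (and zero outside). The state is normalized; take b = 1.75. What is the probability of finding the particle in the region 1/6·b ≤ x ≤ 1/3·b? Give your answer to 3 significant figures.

P = ∫_{1/6·b}^{1/3·b} |ψ(x)|² dx.
Since A² = 1/(b^5/30), this is the region integral divided by the full normalization integral.
Let u = x/b; then A² and the length scale cancel, so P = ∫_{1/6}^{1/3} u^2·(1 - u)^2 du ÷ ∫_{0}^{1} u^2·(1 - u)^2 du.
An antiderivative of u^2·(1 - u)^2 is u^3·(6·u^2 - 15·u + 10)/30; evaluating from 1/6 to 1/3 gives ≈ 0.0058128, while the full integral is 1/30.
The result is P = 113/648.

P ≈ 0.174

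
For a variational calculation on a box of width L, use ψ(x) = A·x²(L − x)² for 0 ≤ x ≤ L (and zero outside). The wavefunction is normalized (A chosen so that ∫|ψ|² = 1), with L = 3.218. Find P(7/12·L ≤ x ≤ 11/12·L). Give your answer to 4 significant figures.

P ≈ 0.3019

The probability is P = ∫ |ψ|² dx over [7/12·L, 11/12·L].
The normalization integral ∫|ψ|²dx over the whole domain equals L^9/630·A², and A² cancels in the ratio.
Let u = x/L; then A² and the length scale cancel, so P = ∫_{7/12}^{11/12} u^4·(1 - u)^4 du ÷ ∫_{0}^{1} u^4·(1 - u)^4 du.
With ∫ u^4·(1 - u)^4 du = u^5·(70·u^4 - 315·u^3 + 540·u^2 - 420·u + 126)/630 + C, the region integral is ≈ 0.000479286 and the full one is 1/630.
Taking the ratio, P = 0.30195.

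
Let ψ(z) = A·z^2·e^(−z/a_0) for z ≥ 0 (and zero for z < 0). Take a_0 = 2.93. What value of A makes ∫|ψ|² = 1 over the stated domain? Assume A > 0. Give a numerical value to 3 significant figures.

A ≈ 0.0786

The normalization condition is ∫|ψ|² dz = 1 from 0 to ∞.
The integral (without the A² prefactor) comes out to 3·a_0^5/4.
So A² = (3·a_0^5/4)^(−1).
With a_0 = 2.93: A² = 0.006174 and A = 0.07858.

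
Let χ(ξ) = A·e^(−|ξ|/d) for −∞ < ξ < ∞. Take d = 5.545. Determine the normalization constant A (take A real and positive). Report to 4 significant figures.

A ≈ 0.4247

Require ∫ |χ|² dξ = 1 over the whole domain.
The integral (without the A² prefactor) comes out to d.
Substituting d = 5.545 gives A² = 0.18034, so A = 0.42467.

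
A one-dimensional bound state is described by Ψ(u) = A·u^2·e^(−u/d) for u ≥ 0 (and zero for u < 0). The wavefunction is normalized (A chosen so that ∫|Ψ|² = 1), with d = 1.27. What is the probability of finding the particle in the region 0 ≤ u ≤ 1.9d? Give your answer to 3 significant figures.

P ≈ 0.332

P = ∫_{0}^{1.9d} |Ψ(u)|² du.
The normalization integral ∫|Ψ|²du over the whole domain equals 3·d^5/4·A², and A² cancels in the ratio.
Let t = u/d; then A² and the length scale cancel, so P = ∫_{0}^{1.9} t^4·e^(-2·t) dt ÷ ∫_{0}^{∞} t^4·e^(-2·t) dt.
An antiderivative of t^4·e^(-2·t) is -(t^4/2 + t^3 + 3·t^2/2 + 3·t/2 + 3/4)·e^(-2·t); evaluating from 0 to 1.9 gives ≈ 0.24912, while the full integral is 3/4.
Evaluating gives P = 0.3322.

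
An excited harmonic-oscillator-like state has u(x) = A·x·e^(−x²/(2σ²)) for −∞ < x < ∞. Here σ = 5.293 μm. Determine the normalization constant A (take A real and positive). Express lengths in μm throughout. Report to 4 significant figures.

A ≈ 0.08723 μm^(-3/2)

Normalization requires ∫|u|² dx = 1, integrated from −∞ to ∞.
∫|u|² dx = A²·(√(π)·σ^3/2).
Plugging in σ = 5.293 yields A = 0.087232.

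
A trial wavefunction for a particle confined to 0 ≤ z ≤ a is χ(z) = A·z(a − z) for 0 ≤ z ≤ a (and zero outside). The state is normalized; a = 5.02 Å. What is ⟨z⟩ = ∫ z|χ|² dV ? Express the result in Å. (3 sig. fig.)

⟨z⟩ ≈ 2.51 Å

By definition ⟨z⟩ = ∫ z |χ(z)|² dz.
Since the A² factors cancel between numerator and denominator, ⟨z⟩ = a/2.
Putting a = 5.02 gives 2.510.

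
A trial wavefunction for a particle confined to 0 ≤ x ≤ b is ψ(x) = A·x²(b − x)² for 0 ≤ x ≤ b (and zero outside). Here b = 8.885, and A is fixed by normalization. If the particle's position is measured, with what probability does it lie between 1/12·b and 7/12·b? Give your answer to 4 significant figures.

P ≈ 0.6973

|ψ|² is the probability density, so P = ∫_{1/12·b}^{7/12·b} |ψ|² dx.
With A² fixed by ∫|ψ|² = 1, i.e. A² = (b^9/630)^(−1), substitute and integrate.
Substituting u = x/b, A² and the length scale cancel in the ratio: P = ∫_{1/12}^{7/12} u^4·(1 - u)^4 du / ∫_{0}^{1} u^4·(1 - u)^4 du.
With ∫ u^4·(1 - u)^4 du = u^5·(70·u^4 - 315·u^3 + 540·u^2 - 420·u + 126)/630 + C, the region integral is ≈ 0.00110681 and the full one is 1/630.
Evaluating gives P = 0.69729.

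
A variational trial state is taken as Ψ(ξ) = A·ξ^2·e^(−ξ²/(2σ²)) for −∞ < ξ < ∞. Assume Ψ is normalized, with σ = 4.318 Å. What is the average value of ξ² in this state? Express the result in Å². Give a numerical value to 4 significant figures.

⟨ξ²⟩ = ∫ ξ^2 |Ψ|² dξ over the full domain.
Differentiating ∫e^(−αξ²) dξ = √(π/α) under α to get the higher moments, the ratio of the moment integral to the normalization integral gives ⟨ξ²⟩ = 5·σ^2/2.
With σ = 4.318, ⟨ξ^2⟩ = 46.613.

⟨ξ^2⟩ ≈ 46.61 Å^2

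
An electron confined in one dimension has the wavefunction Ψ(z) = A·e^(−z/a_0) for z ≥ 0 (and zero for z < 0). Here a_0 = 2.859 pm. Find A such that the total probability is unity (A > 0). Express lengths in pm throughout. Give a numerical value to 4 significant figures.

Normalization requires ∫|Ψ|² dz = 1, integrated from 0 to ∞.
With Ψ = A·e^(−z/a_0), the integral evaluates to A²·[a_0/2].
With a_0 = 2.859: A² = 0.69955 and A = 0.83639.

A ≈ 0.8364 pm^(-1/2)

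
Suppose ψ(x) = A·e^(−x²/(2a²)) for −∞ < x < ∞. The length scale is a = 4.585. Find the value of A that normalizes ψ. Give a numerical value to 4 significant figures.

A ≈ 0.3508

Normalization requires ∫|ψ|² dx = 1, integrated from −∞ to ∞.
Using the Gaussian integral ∫_{−∞}^{∞} e^(−αx²) dx = √(π/α), the integral (without the A² prefactor) comes out to √(π)·a.
Setting this equal to 1 gives A² = 1/(√(π)·a).
Substituting a = 4.585 gives A² = 0.12305, so A = 0.35079.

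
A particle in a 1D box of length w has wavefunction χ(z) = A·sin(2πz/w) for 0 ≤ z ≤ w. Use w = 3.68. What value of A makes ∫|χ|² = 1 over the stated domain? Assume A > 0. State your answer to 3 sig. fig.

A ≈ 0.737

Normalization requires ∫|χ|² dz = 1, integrated from 0 to w.
With χ = A·sin(2πz/w), the integral evaluates to A²·[w/2].
So A² = (w/2)^(−1).
Substituting w = 3.68 gives A² = 0.5435, so A = 0.7372.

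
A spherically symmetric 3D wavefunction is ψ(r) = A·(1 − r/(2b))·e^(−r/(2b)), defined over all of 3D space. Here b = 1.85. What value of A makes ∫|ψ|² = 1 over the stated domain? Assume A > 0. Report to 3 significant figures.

Require ∫ |ψ|² 4πr² dr = 1 over the whole domain.
(Spherical symmetry: dV = 4πr² dr.)
Using ∫₀^∞ rⁿ e^(−αr) dr = n!/αⁿ⁺¹, ∫|ψ|² 4πr² dr = A²·(8·π·b^3).
Hence A² = 1/[8·π·b^3].
Substituting b = 1.85 gives A² = 0.006284, so A = 0.07927.

A ≈ 0.0793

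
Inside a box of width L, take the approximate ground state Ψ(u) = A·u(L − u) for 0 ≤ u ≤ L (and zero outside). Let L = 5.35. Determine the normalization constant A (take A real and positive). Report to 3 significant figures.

We need A² ∫|f|² du = 1, taking the integral from 0 to L.
With Ψ = A·u(L − u), the integral evaluates to A²·[L^5/30].
Setting this equal to 1 gives A² = 1/(L^5/30).
Plugging in L = 5.35 yields A = 0.08273.

A ≈ 0.0827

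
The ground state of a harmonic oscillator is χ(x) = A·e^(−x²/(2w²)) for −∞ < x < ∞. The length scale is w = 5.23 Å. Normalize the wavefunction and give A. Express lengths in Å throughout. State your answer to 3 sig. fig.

Require ∫ |χ|² dx = 1 over the whole domain.
With ∫_{−∞}^{∞} x^(2m) e^(−αx²) dx = (2m−1)!!·√π / (2^m α^(m+1/2)), ∫|χ|² dx = A²·(√(π)·w).
With w = 5.23: A² = 0.1079 and A = 0.3284.

A ≈ 0.328 Å^(-1/2)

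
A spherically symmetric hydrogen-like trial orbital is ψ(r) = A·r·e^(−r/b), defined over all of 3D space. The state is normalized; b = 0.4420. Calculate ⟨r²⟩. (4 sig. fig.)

By definition ⟨r²⟩ = ∫ r^2 |ψ(r)|² 4πr² dr.
Recall ∫₀^∞ r^m e^(−r/β) dr = m!·β^(m+1), since the A² factors cancel between numerator and denominator, ⟨r²⟩ = 15·b^2/2.
Putting b = 0.4420 gives 1.4652.

⟨r^2⟩ ≈ 1.465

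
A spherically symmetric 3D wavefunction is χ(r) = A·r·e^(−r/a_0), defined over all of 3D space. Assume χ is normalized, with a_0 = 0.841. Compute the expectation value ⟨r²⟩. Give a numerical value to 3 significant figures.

⟨r^2⟩ ≈ 5.30

By definition ⟨r²⟩ = ∫ r^2 |χ(r)|² 4πr² dr.
Recall ∫₀^∞ r^m e^(−r/β) dr = m!·β^(m+1), the ratio of the moment integral to the normalization integral gives ⟨r²⟩ = 15·a_0^2/2.
With a_0 = 0.841, ⟨r^2⟩ = 5.305.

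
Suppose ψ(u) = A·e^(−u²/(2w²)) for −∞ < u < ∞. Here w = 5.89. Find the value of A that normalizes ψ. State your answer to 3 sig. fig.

A ≈ 0.309

Normalization requires ∫|ψ|² du = 1, integrated from −∞ to ∞.
The integral (without the A² prefactor) comes out to √(π)·w.
Hence A² = 1/[√(π)·w].
Substituting w = 5.89 gives A² = 0.09579, so A = 0.3095.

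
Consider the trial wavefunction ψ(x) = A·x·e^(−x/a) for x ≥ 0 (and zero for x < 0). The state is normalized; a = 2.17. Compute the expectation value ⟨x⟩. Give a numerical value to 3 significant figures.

⟨x⟩ ≈ 3.26

⟨x⟩ = ∫ x |ψ|² dx over the full domain.
Recall ∫₀^∞ x^m e^(−x/β) dx = m!·β^(m+1), evaluating both integrals, ⟨x⟩ = 3·a/2.
With a = 2.17, ⟨x⟩ = 3.255.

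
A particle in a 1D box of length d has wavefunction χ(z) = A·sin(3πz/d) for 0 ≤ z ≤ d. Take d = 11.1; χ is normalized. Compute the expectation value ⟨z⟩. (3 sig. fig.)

By definition ⟨z⟩ = ∫ z |χ(z)|² dz.
Using sin²θ = (1 − cos 2θ)/2, since the A² factors cancel between numerator and denominator, ⟨z⟩ = d/2.
Putting d = 11.1 gives 5.550.

⟨z⟩ ≈ 5.55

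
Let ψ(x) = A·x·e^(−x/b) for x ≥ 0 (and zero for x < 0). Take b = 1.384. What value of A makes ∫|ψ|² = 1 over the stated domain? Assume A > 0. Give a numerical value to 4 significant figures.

A ≈ 1.228

Normalization requires ∫|ψ|² dx = 1, integrated from 0 to ∞.
Using ∫₀^∞ xⁿ e^(−αx) dx = n!/αⁿ⁺¹, the integral (without the A² prefactor) comes out to b^3/4.
So A² = (b^3/4)^(−1).
With b = 1.384: A² = 1.5089 and A = 1.2284.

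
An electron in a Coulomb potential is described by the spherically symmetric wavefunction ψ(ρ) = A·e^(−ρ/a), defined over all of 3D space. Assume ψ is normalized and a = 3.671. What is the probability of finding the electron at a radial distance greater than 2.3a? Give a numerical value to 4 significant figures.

With dV = 4πρ²dρ, the probability is ∫|ψ|² dV over ρ > 2.3a.
Normalization gives A² = 1/(π·a^3).
In terms of u = ρ/a (A², 4π and the length scale all cancel between numerator and denominator), P = [∫_{2.3}^{∞} u^2·e^(-2·u) du] / [∫_{0}^{∞} u^2·e^(-2·u) du].
With ∫ u^2·e^(-2·u) du = -(2·u^2 + 2·u + 1)·e^(-2·u)/4 + C, the region integral is 809·e^(-23/5)/200 and the full one is 1/4.
The region integral divided by the full integral gives P = 0.16264.

P ≈ 0.1626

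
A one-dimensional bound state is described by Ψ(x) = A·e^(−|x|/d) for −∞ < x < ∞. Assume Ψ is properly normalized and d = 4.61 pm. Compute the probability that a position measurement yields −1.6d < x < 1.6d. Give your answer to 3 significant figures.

P ≈ 0.959

P = ∫_{−1.6d}^{1.6d} |Ψ(x)|² dx.
The normalization integral ∫|Ψ|²dx over the whole domain equals d·A², and A² cancels in the ratio.
Both integrals are even about x = 0, so only the x ≥ 0 halves are needed (the factors of 2 cancel). Substituting u = x/d, A² and the length scale cancel in the ratio: P = ∫_{0}^{1.6} e^(-2·u) du / ∫_{0}^{∞} e^(-2·u) du.
Using ∫ e^(-2·u) du = -e^(-2·u)/2, the numerator is 1/2 - e^(-16/5)/2 and the denominator is 1/2.
Taking the ratio, P = 0.9592.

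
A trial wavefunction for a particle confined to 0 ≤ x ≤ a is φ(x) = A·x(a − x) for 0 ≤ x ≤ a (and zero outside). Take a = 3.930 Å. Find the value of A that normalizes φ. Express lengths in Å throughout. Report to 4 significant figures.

A ≈ 0.1789 Å^(-5/2)

Require ∫ |φ|² dx = 1 over the whole domain.
Carrying out the integral gives A² · a^5/30.
Setting this equal to 1 gives A² = 1/(a^5/30).
Plugging in a = 3.930 yields A = 0.17889.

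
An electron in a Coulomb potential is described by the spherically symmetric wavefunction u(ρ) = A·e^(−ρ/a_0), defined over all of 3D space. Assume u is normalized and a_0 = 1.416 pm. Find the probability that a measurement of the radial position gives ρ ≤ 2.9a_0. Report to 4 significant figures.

P ≈ 0.9285

Integrate the radial probability density 4πρ²|u|² over ρ ≤ 2.9a_0.
A² is fixed by ∫₀^∞ 4πρ²|u|² dρ = 1, i.e. A² = (π·a_0^3)^(−1).
In terms of t = ρ/a_0 (A², 4π and the length scale all cancel between numerator and denominator), P = [∫_{0}^{2.9} t^2·e^(-2·t) dt] / [∫_{0}^{∞} t^2·e^(-2·t) dt].
An antiderivative of t^2·e^(-2·t) is -(2·t^2 + 2·t + 1)·e^(-2·t)/4; evaluating from 0 to 2.9 gives 1/4 - 1181·e^(-29/5)/200, while the full integral is 1/4.
This evaluates to P = 0.92849.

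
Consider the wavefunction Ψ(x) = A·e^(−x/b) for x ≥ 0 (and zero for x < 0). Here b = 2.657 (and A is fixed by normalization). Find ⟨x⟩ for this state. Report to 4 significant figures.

The expectation value is the |Ψ|²-weighted average of x: ∫ x|Ψ|² dx.
The ratio of the moment integral to the normalization integral gives ⟨x⟩ = b/2.
Putting b = 2.657 gives 1.3285.

⟨x⟩ ≈ 1.329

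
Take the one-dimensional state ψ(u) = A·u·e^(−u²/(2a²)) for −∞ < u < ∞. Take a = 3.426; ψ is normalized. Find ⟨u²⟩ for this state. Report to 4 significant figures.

⟨u^2⟩ ≈ 17.61

By definition ⟨u²⟩ = ∫ u^2 |ψ(u)|² du.
Since the A² factors cancel between numerator and denominator, ⟨u²⟩ = 3·a^2/2.
Putting a = 3.426 gives 17.606.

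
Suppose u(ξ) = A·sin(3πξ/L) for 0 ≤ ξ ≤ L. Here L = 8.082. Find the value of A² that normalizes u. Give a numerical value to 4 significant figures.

The normalization condition is ∫|u|² dξ = 1 from 0 to L.
Using sin²θ = (1 − cos 2θ)/2, carrying out the integral gives A² · L/2.
Plugging in L = 8.082 yields A = 0.49746.

A^2 ≈ 0.2475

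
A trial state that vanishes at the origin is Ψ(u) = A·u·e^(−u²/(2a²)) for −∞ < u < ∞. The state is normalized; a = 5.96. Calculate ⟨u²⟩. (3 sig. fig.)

⟨u²⟩ = ∫ u^2 |Ψ|² du over the full domain.
Using the Gaussian integral ∫_{−∞}^{∞} e^(−αu²) du = √(π/α), evaluating both integrals, ⟨u²⟩ = 3·a^2/2.
With a = 5.96, ⟨u^2⟩ = 53.28.

⟨u^2⟩ ≈ 53.3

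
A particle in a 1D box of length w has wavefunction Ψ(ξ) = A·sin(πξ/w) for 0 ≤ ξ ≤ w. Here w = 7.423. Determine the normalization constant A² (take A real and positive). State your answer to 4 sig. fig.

The normalization condition is ∫|Ψ|² dξ = 1 from 0 to w.
With ∫₀^w sin²(nπξ/w) dξ = w/2, carrying out the integral gives A² · w/2.
Hence A² = 1/[w/2].
Substituting w = 7.423 gives A² = 0.26943, so A = 0.51907.

A^2 ≈ 0.2694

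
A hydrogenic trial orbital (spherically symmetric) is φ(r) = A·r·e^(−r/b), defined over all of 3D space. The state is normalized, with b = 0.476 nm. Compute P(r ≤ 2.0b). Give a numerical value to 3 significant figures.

P ≈ 0.371

P = ∫ |φ|² 4πr² dr over r ≤ 2.0b.
A² is fixed by ∫₀^∞ 4πr²|φ|² dr = 1, i.e. A² = (3·π·b^5)^(−1).
In terms of u = r/b (A², 4π and the length scale all cancel between numerator and denominator), P = [∫_{0}^{2.0} u^4·e^(-2·u) du] / [∫_{0}^{∞} u^4·e^(-2·u) du].
Using ∫ u^4·e^(-2·u) du = -(u^4/2 + u^3 + 3·u^2/2 + 3·u/2 + 3/4)·e^(-2·u), the numerator is 3/4 - 103·e^(-4)/4 and the denominator is 3/4.
This evaluates to P = 0.3712.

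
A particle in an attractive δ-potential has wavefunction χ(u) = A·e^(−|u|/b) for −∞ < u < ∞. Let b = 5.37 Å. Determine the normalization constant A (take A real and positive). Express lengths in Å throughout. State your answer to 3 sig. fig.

Normalization requires ∫|χ|² du = 1, integrated from −∞ to ∞.
Using ∫₀^∞ uⁿ e^(−αu) du = n!/αⁿ⁺¹, carrying out the integral gives A² · b.
So A² = (b)^(−1).
Plugging in b = 5.37 yields A = 0.4315.

A ≈ 0.432 Å^(-1/2)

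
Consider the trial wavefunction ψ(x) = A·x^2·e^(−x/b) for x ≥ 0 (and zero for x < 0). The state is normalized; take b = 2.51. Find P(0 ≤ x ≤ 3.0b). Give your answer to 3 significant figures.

P ≈ 0.715

P = ∫_{0}^{3.0b} |ψ(x)|² dx.
With A² fixed by ∫|ψ|² = 1, i.e. A² = (3·b^5/4)^(−1), substitute and integrate.
In terms of u = x/b (A² and the length scale cancel between numerator and denominator), P = [∫_{0}^{3.0} u^4·e^(-2·u) du] / [∫_{0}^{∞} u^4·e^(-2·u) du].
An antiderivative of u^4·e^(-2·u) is -(u^4/2 + u^3 + 3·u^2/2 + 3·u/2 + 3/4)·e^(-2·u); evaluating from 0 to 3.0 gives 3/4 - 345·e^(-6)/4, while the full integral is 3/4.
This works out to P = 0.7149.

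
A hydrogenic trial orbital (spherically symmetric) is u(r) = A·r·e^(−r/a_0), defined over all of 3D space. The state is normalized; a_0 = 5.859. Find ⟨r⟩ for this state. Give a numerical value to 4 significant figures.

⟨r⟩ ≈ 14.65

By definition ⟨r⟩ = ∫ r |u(r)|² 4πr² dr.
Using ∫₀^∞ rⁿ e^(−αr) dr = n!/αⁿ⁺¹, the ratio of the moment integral to the normalization integral gives ⟨r⟩ = 5·a_0/2.
With a_0 = 5.859, ⟨r⟩ = 14.648.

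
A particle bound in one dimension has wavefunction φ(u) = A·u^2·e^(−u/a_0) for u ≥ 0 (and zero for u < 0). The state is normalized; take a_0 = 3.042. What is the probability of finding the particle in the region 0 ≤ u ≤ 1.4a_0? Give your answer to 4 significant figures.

|φ|² is the probability density, so P = ∫_{0}^{1.4a_0} |φ|² du.
Since A² = 1/(3·a_0^5/4), this is the region integral divided by the full normalization integral.
Substituting t = u/a_0, A² and the length scale cancel in the ratio: P = ∫_{0}^{1.4} t^4·e^(-2·t) dt / ∫_{0}^{∞} t^4·e^(-2·t) dt.
Using ∫ t^4·e^(-2·t) dt = -(t^4/2 + t^3 + 3·t^2/2 + 3·t/2 + 3/4)·e^(-2·t), the numerator is ≈ 0.114243 and the denominator is 3/4.
The result is P = 0.15232.

P ≈ 0.1523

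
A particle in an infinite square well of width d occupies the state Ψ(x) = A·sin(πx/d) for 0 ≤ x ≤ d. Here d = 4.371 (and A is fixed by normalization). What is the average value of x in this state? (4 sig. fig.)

⟨x⟩ ≈ 2.186

The expectation value is the |Ψ|²-weighted average of x: ∫ x|Ψ|² dx.
With ∫₀^d sin²(nπx/d) dx = d/2, evaluating both integrals, ⟨x⟩ = d/2.
Putting d = 4.371 gives 2.1855.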